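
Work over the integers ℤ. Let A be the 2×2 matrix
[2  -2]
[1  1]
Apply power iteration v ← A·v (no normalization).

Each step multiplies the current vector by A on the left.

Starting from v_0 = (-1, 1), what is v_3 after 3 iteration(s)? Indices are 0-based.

v_3 = (-8, -12)

v_0 = (-1, 1).
v_1 = A·v_0 = (-4, 0).
v_2 = A·v_1 = (-8, -4).
v_3 = A·v_2 = (-8, -12).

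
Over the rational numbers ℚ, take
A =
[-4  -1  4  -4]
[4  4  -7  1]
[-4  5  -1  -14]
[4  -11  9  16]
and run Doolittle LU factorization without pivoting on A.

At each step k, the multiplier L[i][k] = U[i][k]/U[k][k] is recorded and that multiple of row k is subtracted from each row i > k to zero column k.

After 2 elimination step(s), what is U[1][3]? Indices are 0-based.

U[1][3] = -3

[col 0] pivot -4
  R1 -= -1*R0 → (0, 3, -3, -3)  (L[1][0] := -1)
  R2 -= 1*R0 → (0, 6, -5, -10)  (L[2][0] := 1)
  R3 -= -1*R0 → (0, -12, 13, 12)  (L[3][0] := -1)
[col 1] pivot 3
  R2 -= 2*R1 → (0, 0, 1, -4)  (L[2][1] := 2)
  R3 -= -4*R1 → (0, 0, 1, 0)  (L[3][1] := -4)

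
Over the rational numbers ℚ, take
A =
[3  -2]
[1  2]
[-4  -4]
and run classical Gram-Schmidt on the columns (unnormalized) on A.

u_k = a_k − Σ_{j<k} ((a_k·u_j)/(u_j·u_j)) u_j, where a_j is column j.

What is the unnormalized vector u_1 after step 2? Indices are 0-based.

u_1 = (-44/13, 20/13, -28/13)

Step 1: u_0 = a_0 = (3, 1, -4).
Step 2: u_1 = a_1 − (6/13)·u_0 = (-44/13, 20/13, -28/13).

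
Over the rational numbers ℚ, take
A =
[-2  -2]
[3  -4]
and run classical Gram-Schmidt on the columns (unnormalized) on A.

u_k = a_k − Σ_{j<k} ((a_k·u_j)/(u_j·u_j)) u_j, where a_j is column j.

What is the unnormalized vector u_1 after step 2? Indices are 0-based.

u_1 = (-42/13, -28/13)

Step 1: u_0 = a_0 = (-2, 3).
Step 2: u_1 = a_1 − (-8/13)·u_0 = (-42/13, -28/13).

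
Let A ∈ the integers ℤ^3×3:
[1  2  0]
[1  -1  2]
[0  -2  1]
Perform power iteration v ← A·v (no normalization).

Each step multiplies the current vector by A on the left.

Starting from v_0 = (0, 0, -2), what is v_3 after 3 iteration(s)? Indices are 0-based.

v_3 = (-8, 4, 6)

v_0 = (0, 0, -2).
v_1 = A·v_0 = (0, -4, -2).
v_2 = A·v_1 = (-8, 0, 6).
v_3 = A·v_2 = (-8, 4, 6).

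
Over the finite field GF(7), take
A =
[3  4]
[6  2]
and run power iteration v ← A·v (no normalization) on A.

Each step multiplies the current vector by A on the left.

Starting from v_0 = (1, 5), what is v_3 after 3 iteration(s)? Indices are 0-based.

v_0 = (1, 5).
v_1 = A·v_0 = (2, 2).
v_2 = A·v_1 = (0, 2).
v_3 = A·v_2 = (1, 4).

v_3 = (1, 4)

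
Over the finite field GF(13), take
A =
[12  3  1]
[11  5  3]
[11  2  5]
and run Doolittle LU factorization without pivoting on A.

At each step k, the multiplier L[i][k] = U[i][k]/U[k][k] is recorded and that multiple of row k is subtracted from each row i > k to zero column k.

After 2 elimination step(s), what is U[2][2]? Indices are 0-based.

U[2][2] = 12

[col 0] pivot 12
  R1 -= 2*R0 → (0, 12, 1)  (L[1][0] := 2)
  R2 -= 2*R0 → (0, 9, 3)  (L[2][0] := 2)
[col 1] pivot 12
  R2 -= 4*R1 → (0, 0, 12)  (L[2][1] := 4)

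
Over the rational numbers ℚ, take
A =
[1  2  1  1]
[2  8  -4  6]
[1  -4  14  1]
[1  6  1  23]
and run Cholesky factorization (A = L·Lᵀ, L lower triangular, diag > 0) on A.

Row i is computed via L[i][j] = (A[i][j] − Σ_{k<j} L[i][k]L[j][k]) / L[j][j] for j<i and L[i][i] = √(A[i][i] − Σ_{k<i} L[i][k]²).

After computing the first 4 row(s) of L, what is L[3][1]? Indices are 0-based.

Step 1: L[0][0] = √(1) = 1.
  L[1][0] = (2) / L[0][0] = 2.
Step 2: L[1][1] = √(4) = 2.
  L[2][0] = (1) / L[0][0] = 1.
  L[2][1] = (-6) / L[1][1] = -3.
Step 3: L[2][2] = √(4) = 2.
  L[3][0] = (1) / L[0][0] = 1.
  L[3][1] = (4) / L[1][1] = 2.
  L[3][2] = (6) / L[2][2] = 3.
Step 4: L[3][3] = √(9) = 3.

L[3][1] = 2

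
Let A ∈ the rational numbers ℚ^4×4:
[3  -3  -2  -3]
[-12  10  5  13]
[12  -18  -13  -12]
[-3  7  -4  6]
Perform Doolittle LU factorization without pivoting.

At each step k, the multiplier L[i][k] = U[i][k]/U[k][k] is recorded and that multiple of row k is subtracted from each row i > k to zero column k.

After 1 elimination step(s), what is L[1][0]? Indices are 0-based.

k=0: U[0][0]=3
  eliminate (1,0): mult=-4, new row 1: (0, -2, -3, 1); set L[1][0]=-4
  eliminate (2,0): mult=4, new row 2: (0, -6, -5, 0); set L[2][0]=4
  eliminate (3,0): mult=-1, new row 3: (0, 4, -6, 3); set L[3][0]=-1

L[1][0] = -4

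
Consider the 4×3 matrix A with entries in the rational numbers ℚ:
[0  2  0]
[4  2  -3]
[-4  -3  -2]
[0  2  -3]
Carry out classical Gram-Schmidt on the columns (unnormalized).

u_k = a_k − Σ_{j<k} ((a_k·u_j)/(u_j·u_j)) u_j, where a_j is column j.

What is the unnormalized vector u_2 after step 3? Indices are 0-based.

u_2 = (14/17, -46/17, -46/17, -37/17)

Step 1: u_0 = a_0 = (0, 4, -4, 0).
Step 2: u_1 = a_1 − (5/8)·u_0 = (2, -1/2, -1/2, 2).
Step 3: u_2 = a_2 − (-1/8)·u_0 − (-7/17)·u_1 = (14/17, -46/17, -46/17, -37/17).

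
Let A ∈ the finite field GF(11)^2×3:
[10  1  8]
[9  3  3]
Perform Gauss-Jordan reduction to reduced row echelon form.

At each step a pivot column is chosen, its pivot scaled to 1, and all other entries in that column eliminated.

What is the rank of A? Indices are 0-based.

rank = 2

step 1: normalize row 0 (÷10) = (1, 10, 3)
  row 1: subtract 9×row0 = (0, 1, 9)
step 2: normalize row 1 (÷1) = (0, 1, 9)
  row 0: subtract 10×row1 = (1, 0, 1)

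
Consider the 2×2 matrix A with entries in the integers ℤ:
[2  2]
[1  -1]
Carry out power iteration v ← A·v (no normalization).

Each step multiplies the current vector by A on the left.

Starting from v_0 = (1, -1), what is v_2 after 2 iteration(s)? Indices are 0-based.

v_0 = (1, -1).
v_1 = A·v_0 = (0, 2).
v_2 = A·v_1 = (4, -2).

v_2 = (4, -2)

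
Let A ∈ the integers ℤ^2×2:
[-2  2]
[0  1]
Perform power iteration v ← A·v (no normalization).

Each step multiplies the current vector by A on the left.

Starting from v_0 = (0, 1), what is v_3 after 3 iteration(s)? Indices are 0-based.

v_3 = (6, 1)

v_0 = (0, 1).
v_1 = A·v_0 = (2, 1).
v_2 = A·v_1 = (-2, 1).
v_3 = A·v_2 = (6, 1).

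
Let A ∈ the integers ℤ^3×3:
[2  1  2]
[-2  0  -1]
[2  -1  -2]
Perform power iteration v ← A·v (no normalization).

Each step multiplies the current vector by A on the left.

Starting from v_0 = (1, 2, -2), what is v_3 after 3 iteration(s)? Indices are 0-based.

v_3 = (-4, -8, 36)

v_0 = (1, 2, -2).
v_1 = A·v_0 = (0, 0, 4).
v_2 = A·v_1 = (8, -4, -8).
v_3 = A·v_2 = (-4, -8, 36).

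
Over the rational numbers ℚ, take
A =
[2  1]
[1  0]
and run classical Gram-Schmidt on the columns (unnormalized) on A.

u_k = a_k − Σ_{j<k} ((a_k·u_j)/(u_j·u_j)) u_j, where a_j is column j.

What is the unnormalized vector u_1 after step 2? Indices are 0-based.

Step 1: u_0 = a_0 = (2, 1).
Step 2: u_1 = a_1 − (2/5)·u_0 = (1/5, -2/5).

u_1 = (1/5, -2/5)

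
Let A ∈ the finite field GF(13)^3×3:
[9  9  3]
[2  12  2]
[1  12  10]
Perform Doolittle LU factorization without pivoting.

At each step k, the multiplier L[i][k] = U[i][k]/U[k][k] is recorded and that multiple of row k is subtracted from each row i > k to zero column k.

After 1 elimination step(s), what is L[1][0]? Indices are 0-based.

[col 0] pivot 9
  R1 -= 6*R0 → (0, 10, 10)  (L[1][0] := 6)
  R2 -= 3*R0 → (0, 11, 1)  (L[2][0] := 3)

L[1][0] = 6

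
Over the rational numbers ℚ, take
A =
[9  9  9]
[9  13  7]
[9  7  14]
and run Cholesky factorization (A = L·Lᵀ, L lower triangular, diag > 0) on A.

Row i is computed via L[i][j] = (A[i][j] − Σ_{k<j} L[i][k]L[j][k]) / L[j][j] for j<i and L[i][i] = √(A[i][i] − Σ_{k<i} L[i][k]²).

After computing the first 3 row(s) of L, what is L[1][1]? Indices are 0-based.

L[1][1] = 2

Step 1: L[0][0] = √(9) = 3.
  L[1][0] = (9) / L[0][0] = 3.
Step 2: L[1][1] = √(4) = 2.
  L[2][0] = (9) / L[0][0] = 3.
  L[2][1] = (-2) / L[1][1] = -1.
Step 3: L[2][2] = √(4) = 2.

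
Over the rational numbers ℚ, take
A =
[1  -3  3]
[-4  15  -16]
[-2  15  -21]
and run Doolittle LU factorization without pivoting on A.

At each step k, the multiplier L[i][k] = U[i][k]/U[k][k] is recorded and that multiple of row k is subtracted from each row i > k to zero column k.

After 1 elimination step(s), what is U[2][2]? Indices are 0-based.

U[2][2] = -15

k=0: U[0][0]=1
  eliminate (1,0): mult=-4, new row 1: (0, 3, -4); set L[1][0]=-4
  eliminate (2,0): mult=-2, new row 2: (0, 9, -15); set L[2][0]=-2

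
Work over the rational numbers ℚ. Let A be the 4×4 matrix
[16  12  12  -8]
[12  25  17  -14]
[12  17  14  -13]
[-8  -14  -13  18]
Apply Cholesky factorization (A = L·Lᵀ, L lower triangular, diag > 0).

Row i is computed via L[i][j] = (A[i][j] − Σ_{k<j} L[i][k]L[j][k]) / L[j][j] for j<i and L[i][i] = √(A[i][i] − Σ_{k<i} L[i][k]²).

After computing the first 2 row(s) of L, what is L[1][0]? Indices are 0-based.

L[1][0] = 3

Step 1: L[0][0] = √(16) = 4.
  L[1][0] = (12) / L[0][0] = 3.
Step 2: L[1][1] = √(16) = 4.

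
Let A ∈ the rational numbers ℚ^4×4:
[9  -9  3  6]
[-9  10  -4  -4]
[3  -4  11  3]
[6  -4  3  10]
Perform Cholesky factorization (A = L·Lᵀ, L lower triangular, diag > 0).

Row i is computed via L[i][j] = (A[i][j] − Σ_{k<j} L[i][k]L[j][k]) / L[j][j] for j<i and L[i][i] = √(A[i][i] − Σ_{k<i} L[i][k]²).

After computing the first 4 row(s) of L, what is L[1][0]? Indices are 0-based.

L[1][0] = -3

Step 1: L[0][0] = √(9) = 3.
  L[1][0] = (-9) / L[0][0] = -3.
Step 2: L[1][1] = √(1) = 1.
  L[2][0] = (3) / L[0][0] = 1.
  L[2][1] = (-1) / L[1][1] = -1.
Step 3: L[2][2] = √(9) = 3.
  L[3][0] = (6) / L[0][0] = 2.
  L[3][1] = (2) / L[1][1] = 2.
  L[3][2] = (3) / L[2][2] = 1.
Step 4: L[3][3] = √(1) = 1.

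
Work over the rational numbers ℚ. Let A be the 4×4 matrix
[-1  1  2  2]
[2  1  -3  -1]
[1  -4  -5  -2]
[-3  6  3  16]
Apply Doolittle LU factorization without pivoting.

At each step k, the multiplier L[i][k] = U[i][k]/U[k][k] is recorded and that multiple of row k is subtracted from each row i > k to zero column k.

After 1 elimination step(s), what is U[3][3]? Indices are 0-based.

[col 0] pivot -1
  R1 -= -2*R0 → (0, 3, 1, 3)  (L[1][0] := -2)
  R2 -= -1*R0 → (0, -3, -3, 0)  (L[2][0] := -1)
  R3 -= 3*R0 → (0, 3, -3, 10)  (L[3][0] := 3)

U[3][3] = 10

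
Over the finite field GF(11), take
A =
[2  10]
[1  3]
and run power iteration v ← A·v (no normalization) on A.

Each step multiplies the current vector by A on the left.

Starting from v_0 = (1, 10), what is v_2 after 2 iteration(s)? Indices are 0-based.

v_2 = (8, 8)

v_0 = (1, 10).
v_1 = A·v_0 = (3, 9).
v_2 = A·v_1 = (8, 8).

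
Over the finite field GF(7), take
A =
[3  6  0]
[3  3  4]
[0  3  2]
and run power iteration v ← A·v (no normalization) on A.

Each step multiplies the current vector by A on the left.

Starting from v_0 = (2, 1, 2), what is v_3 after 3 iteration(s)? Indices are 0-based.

v_3 = (5, 4, 6)

v_0 = (2, 1, 2).
v_1 = A·v_0 = (5, 3, 0).
v_2 = A·v_1 = (5, 3, 2).
v_3 = A·v_2 = (5, 4, 6).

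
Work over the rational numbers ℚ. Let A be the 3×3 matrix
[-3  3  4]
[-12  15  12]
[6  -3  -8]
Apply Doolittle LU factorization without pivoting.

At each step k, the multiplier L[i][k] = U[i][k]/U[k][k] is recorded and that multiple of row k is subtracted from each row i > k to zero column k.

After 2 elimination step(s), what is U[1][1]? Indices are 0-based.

U[1][1] = 3

[col 0] pivot -3
  R1 -= 4*R0 → (0, 3, -4)  (L[1][0] := 4)
  R2 -= -2*R0 → (0, 3, 0)  (L[2][0] := -2)
[col 1] pivot 3
  R2 -= 1*R1 → (0, 0, 4)  (L[2][1] := 1)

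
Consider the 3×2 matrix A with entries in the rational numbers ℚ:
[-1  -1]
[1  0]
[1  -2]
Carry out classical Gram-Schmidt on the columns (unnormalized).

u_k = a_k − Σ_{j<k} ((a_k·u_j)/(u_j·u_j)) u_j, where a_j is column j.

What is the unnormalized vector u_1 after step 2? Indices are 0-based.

Step 1: u_0 = a_0 = (-1, 1, 1).
Step 2: u_1 = a_1 − (-1/3)·u_0 = (-4/3, 1/3, -5/3).

u_1 = (-4/3, 1/3, -5/3)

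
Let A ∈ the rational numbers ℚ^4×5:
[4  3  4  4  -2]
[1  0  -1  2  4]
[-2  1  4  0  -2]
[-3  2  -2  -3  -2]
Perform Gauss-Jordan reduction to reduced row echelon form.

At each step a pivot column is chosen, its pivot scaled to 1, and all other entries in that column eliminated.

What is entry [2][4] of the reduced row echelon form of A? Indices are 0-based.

[1] R0 /= 4  ⇒  (1, 3/4, 1, 1, -1/2)
     R1 -= 1·R0  ⇒  (0, -3/4, -2, 1, 9/2)
     R2 -= -2·R0  ⇒  (0, 5/2, 6, 2, -3)
     R3 -= -3·R0  ⇒  (0, 17/4, 1, 0, -7/2)
[2] R1 /= -3/4  ⇒  (0, 1, 8/3, -4/3, -6)
     R0 -= 3/4·R1  ⇒  (1, 0, -1, 2, 4)
     R2 -= 5/2·R1  ⇒  (0, 0, -2/3, 16/3, 12)
     R3 -= 17/4·R1  ⇒  (0, 0, -31/3, 17/3, 22)
[3] R2 /= -2/3  ⇒  (0, 0, 1, -8, -18)
     R0 -= -1·R2  ⇒  (1, 0, 0, -6, -14)
     R1 -= 8/3·R2  ⇒  (0, 1, 0, 20, 42)
     R3 -= -31/3·R2  ⇒  (0, 0, 0, -77, -164)
[4] R3 /= -77  ⇒  (0, 0, 0, 1, 164/77)
     R0 -= -6·R3  ⇒  (1, 0, 0, 0, -94/77)
     R1 -= 20·R3  ⇒  (0, 1, 0, 0, -46/77)
     R2 -= -8·R3  ⇒  (0, 0, 1, 0, -74/77)

M[2][4] = -74/77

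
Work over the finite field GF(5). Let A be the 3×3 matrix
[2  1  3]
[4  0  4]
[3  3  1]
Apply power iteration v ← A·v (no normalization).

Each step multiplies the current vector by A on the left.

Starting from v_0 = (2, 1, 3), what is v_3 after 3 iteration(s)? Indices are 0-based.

v_0 = (2, 1, 3).
v_1 = A·v_0 = (4, 0, 2).
v_2 = A·v_1 = (4, 4, 4).
v_3 = A·v_2 = (4, 2, 3).

v_3 = (4, 2, 3)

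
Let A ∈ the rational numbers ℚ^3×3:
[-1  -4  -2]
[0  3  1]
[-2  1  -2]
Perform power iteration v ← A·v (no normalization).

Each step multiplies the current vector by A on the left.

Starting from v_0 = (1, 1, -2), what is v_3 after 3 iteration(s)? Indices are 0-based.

v_0 = (1, 1, -2).
v_1 = A·v_0 = (-1, 1, 3).
v_2 = A·v_1 = (-9, 6, -3).
v_3 = A·v_2 = (-9, 15, 30).

v_3 = (-9, 15, 30)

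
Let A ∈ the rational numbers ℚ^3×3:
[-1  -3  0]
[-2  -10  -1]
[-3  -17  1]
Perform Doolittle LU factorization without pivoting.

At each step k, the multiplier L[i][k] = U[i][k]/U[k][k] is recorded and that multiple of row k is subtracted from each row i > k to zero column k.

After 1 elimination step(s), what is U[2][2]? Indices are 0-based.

U[2][2] = 1

[col 0] pivot -1
  R1 -= 2*R0 → (0, -4, -1)  (L[1][0] := 2)
  R2 -= 3*R0 → (0, -8, 1)  (L[2][0] := 3)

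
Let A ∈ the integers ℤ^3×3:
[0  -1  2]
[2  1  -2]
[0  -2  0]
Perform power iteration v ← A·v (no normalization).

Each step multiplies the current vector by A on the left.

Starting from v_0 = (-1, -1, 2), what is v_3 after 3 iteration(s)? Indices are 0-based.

v_0 = (-1, -1, 2).
v_1 = A·v_0 = (5, -7, 2).
v_2 = A·v_1 = (11, -1, 14).
v_3 = A·v_2 = (29, -7, 2).

v_3 = (29, -7, 2)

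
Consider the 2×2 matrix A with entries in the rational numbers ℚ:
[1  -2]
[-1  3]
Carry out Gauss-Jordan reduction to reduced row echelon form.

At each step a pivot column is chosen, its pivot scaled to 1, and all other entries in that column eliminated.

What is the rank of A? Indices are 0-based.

pivot(0,0)=1: scale R0 → (1, -2)
  clear (1,0): R1 −= (-1)R0 → (0, 1)
pivot(1,1)=1: scale R1 → (0, 1)
  clear (0,1): R0 −= (-2)R1 → (1, 0)

rank = 2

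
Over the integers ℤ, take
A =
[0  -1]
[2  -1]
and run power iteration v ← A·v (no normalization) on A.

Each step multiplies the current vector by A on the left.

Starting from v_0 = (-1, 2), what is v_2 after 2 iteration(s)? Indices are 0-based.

v_2 = (4, 0)

v_0 = (-1, 2).
v_1 = A·v_0 = (-2, -4).
v_2 = A·v_1 = (4, 0).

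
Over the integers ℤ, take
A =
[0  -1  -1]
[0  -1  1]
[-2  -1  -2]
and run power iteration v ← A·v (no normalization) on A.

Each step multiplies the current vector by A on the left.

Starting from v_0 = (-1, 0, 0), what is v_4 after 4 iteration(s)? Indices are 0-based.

v_4 = (-4, 16, -18)

v_0 = (-1, 0, 0).
v_1 = A·v_0 = (0, 0, 2).
v_2 = A·v_1 = (-2, 2, -4).
v_3 = A·v_2 = (2, -6, 10).
v_4 = A·v_3 = (-4, 16, -18).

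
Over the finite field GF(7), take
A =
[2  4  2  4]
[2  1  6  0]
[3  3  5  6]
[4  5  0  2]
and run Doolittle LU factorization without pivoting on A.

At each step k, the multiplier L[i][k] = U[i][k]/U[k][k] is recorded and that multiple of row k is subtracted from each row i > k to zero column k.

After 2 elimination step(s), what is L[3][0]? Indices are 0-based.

[col 0] pivot 2
  R1 -= 1*R0 → (0, 4, 4, 3)  (L[1][0] := 1)
  R2 -= 5*R0 → (0, 4, 2, 0)  (L[2][0] := 5)
  R3 -= 2*R0 → (0, 4, 3, 1)  (L[3][0] := 2)
[col 1] pivot 4
  R2 -= 1*R1 → (0, 0, 5, 4)  (L[2][1] := 1)
  R3 -= 1*R1 → (0, 0, 6, 5)  (L[3][1] := 1)

L[3][0] = 2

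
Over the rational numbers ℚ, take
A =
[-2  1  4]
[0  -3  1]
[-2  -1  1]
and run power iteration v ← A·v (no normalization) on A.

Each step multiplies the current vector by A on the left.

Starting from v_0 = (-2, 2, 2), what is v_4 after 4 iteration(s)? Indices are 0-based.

v_4 = (-20, 200, 128)

v_0 = (-2, 2, 2).
v_1 = A·v_0 = (14, -4, 4).
v_2 = A·v_1 = (-16, 16, -20).
v_3 = A·v_2 = (-32, -68, -4).
v_4 = A·v_3 = (-20, 200, 128).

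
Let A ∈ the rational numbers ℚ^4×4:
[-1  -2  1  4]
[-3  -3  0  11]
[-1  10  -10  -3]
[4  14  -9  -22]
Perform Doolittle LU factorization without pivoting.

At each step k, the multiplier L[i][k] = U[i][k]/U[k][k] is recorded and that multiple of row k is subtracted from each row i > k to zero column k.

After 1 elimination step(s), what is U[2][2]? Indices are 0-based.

U[2][2] = -11

[col 0] pivot -1
  R1 -= 3*R0 → (0, 3, -3, -1)  (L[1][0] := 3)
  R2 -= 1*R0 → (0, 12, -11, -7)  (L[2][0] := 1)
  R3 -= -4*R0 → (0, 6, -5, -6)  (L[3][0] := -4)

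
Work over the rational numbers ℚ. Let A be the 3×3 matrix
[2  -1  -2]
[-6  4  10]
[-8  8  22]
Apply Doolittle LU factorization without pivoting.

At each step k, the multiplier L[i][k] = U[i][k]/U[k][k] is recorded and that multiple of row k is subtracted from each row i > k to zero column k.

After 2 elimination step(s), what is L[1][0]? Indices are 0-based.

k=0: U[0][0]=2
  eliminate (1,0): mult=-3, new row 1: (0, 1, 4); set L[1][0]=-3
  eliminate (2,0): mult=-4, new row 2: (0, 4, 14); set L[2][0]=-4
k=1: U[1][1]=1
  eliminate (2,1): mult=4, new row 2: (0, 0, -2); set L[2][1]=4

L[1][0] = -3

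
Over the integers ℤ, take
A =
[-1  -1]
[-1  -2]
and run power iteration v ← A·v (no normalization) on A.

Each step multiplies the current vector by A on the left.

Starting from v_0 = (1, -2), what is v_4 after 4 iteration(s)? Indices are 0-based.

v_4 = (-29, -47)

v_0 = (1, -2).
v_1 = A·v_0 = (1, 3).
v_2 = A·v_1 = (-4, -7).
v_3 = A·v_2 = (11, 18).
v_4 = A·v_3 = (-29, -47).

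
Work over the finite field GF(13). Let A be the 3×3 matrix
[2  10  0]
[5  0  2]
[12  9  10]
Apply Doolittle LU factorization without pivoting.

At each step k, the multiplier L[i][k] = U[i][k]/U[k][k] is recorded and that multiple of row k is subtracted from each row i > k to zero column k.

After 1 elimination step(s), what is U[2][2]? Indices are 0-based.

U[2][2] = 10

Step 1: pivot at (0,0) is 2.
  row1 ← row1 − (9)·row0  ⇒  L[1][0]=9, U row1=(0, 1, 2)
  row2 ← row2 − (6)·row0  ⇒  L[2][0]=6, U row2=(0, 1, 10)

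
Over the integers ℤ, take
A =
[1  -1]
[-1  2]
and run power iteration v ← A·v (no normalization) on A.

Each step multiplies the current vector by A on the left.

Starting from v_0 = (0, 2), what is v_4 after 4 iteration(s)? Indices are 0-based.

v_0 = (0, 2).
v_1 = A·v_0 = (-2, 4).
v_2 = A·v_1 = (-6, 10).
v_3 = A·v_2 = (-16, 26).
v_4 = A·v_3 = (-42, 68).

v_4 = (-42, 68)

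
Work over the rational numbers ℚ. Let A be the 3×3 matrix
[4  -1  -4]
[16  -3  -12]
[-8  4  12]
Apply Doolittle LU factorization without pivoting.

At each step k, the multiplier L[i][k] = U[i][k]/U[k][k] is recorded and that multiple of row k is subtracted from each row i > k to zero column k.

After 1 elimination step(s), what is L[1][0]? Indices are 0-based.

L[1][0] = 4

k=0: U[0][0]=4
  eliminate (1,0): mult=4, new row 1: (0, 1, 4); set L[1][0]=4
  eliminate (2,0): mult=-2, new row 2: (0, 2, 4); set L[2][0]=-2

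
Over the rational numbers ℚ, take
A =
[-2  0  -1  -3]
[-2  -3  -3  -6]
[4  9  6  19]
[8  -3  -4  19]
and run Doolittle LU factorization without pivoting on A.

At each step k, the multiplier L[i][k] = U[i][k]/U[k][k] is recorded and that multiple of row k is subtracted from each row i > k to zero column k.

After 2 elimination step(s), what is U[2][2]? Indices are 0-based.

[col 0] pivot -2
  R1 -= 1*R0 → (0, -3, -2, -3)  (L[1][0] := 1)
  R2 -= -2*R0 → (0, 9, 4, 13)  (L[2][0] := -2)
  R3 -= -4*R0 → (0, -3, -8, 7)  (L[3][0] := -4)
[col 1] pivot -3
  R2 -= -3*R1 → (0, 0, -2, 4)  (L[2][1] := -3)
  R3 -= 1*R1 → (0, 0, -6, 10)  (L[3][1] := 1)

U[2][2] = -2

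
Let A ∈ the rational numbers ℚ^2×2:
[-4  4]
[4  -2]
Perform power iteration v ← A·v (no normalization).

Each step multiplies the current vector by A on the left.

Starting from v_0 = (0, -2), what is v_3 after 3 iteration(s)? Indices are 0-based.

v_3 = (-352, 272)

v_0 = (0, -2).
v_1 = A·v_0 = (-8, 4).
v_2 = A·v_1 = (48, -40).
v_3 = A·v_2 = (-352, 272).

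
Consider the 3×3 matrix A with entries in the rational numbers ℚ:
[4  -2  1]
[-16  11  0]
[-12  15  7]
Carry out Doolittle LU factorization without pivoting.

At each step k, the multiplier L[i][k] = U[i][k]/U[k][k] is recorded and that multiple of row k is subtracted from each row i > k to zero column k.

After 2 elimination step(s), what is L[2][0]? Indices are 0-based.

L[2][0] = -3

Step 1: pivot at (0,0) is 4.
  row1 ← row1 − (-4)·row0  ⇒  L[1][0]=-4, U row1=(0, 3, 4)
  row2 ← row2 − (-3)·row0  ⇒  L[2][0]=-3, U row2=(0, 9, 10)
Step 2: pivot at (1,1) is 3.
  row2 ← row2 − (3)·row1  ⇒  L[2][1]=3, U row2=(0, 0, -2)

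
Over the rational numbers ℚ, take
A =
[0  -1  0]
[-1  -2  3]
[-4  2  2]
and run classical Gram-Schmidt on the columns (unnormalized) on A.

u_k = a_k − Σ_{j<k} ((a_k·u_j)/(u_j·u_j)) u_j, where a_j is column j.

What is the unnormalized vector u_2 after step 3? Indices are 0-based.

Step 1: u_0 = a_0 = (0, -1, -4).
Step 2: u_1 = a_1 − (-6/17)·u_0 = (-1, -40/17, 10/17).
Step 3: u_2 = a_2 − (-11/17)·u_0 − (-100/117)·u_1 = (-100/117, 40/117, -10/117).

u_2 = (-100/117, 40/117, -10/117)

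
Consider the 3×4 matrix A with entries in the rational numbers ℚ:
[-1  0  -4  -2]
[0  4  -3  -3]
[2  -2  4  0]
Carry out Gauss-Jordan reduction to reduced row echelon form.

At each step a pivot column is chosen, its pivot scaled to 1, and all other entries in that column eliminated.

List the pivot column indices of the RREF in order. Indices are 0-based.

pivot columns: 0, 1, 2

pivot(0,0)=-1: scale R0 → (1, 0, 4, 2)
  clear (2,0): R2 −= (2)R0 → (0, -2, -4, -4)
pivot(1,1)=4: scale R1 → (0, 1, -3/4, -3/4)
  clear (2,1): R2 −= (-2)R1 → (0, 0, -11/2, -11/2)
pivot(2,2)=-11/2: scale R2 → (0, 0, 1, 1)
  clear (0,2): R0 −= (4)R2 → (1, 0, 0, -2)
  clear (1,2): R1 −= (-3/4)R2 → (0, 1, 0, 0)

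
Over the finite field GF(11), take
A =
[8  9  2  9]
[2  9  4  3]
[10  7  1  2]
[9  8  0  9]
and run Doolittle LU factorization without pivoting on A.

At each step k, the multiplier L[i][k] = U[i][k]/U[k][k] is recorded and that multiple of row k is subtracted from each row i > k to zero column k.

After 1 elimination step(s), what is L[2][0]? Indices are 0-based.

L[2][0] = 4

[col 0] pivot 8
  R1 -= 3*R0 → (0, 4, 9, 9)  (L[1][0] := 3)
  R2 -= 4*R0 → (0, 4, 4, 10)  (L[2][0] := 4)
  R3 -= 8*R0 → (0, 2, 6, 3)  (L[3][0] := 8)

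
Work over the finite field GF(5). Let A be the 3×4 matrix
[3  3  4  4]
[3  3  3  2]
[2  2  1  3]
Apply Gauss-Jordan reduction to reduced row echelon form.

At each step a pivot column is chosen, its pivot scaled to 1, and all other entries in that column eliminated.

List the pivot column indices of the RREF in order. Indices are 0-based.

pivot(0,0)=3: scale R0 → (1, 1, 3, 3)
  clear (1,0): R1 −= (3)R0 → (0, 0, 4, 3)
  clear (2,0): R2 −= (2)R0 → (0, 0, 0, 2)
col 1: no nonzero at/below row 1; advance.
pivot(1,2)=4: scale R1 → (0, 0, 1, 2)
  clear (0,2): R0 −= (3)R1 → (1, 1, 0, 2)
pivot(2,3)=2: scale R2 → (0, 0, 0, 1)
  clear (0,3): R0 −= (2)R2 → (1, 1, 0, 0)
  clear (1,3): R1 −= (2)R2 → (0, 0, 1, 0)

pivot columns: 0, 2, 3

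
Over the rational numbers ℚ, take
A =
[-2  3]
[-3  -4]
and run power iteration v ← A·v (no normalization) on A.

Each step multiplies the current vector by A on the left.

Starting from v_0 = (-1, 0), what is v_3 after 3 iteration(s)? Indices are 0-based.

v_3 = (-64, 57)

v_0 = (-1, 0).
v_1 = A·v_0 = (2, 3).
v_2 = A·v_1 = (5, -18).
v_3 = A·v_2 = (-64, 57).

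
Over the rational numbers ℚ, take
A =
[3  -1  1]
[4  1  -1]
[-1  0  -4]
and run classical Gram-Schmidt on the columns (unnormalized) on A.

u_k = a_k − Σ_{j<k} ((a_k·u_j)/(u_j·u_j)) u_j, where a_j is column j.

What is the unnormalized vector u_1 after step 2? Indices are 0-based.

u_1 = (-29/26, 11/13, 1/26)

Step 1: u_0 = a_0 = (3, 4, -1).
Step 2: u_1 = a_1 − (1/26)·u_0 = (-29/26, 11/13, 1/26).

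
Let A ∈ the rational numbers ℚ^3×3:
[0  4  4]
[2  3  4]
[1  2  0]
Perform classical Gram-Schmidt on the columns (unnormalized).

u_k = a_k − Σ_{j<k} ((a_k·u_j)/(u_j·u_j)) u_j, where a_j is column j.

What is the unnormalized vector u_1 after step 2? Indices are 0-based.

Step 1: u_0 = a_0 = (0, 2, 1).
Step 2: u_1 = a_1 − (8/5)·u_0 = (4, -1/5, 2/5).

u_1 = (4, -1/5, 2/5)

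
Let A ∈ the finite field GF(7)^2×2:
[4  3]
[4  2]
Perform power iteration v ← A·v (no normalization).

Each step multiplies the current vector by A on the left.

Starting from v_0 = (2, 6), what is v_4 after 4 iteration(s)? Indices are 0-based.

v_4 = (2, 3)

v_0 = (2, 6).
v_1 = A·v_0 = (5, 6).
v_2 = A·v_1 = (3, 4).
v_3 = A·v_2 = (3, 6).
v_4 = A·v_3 = (2, 3).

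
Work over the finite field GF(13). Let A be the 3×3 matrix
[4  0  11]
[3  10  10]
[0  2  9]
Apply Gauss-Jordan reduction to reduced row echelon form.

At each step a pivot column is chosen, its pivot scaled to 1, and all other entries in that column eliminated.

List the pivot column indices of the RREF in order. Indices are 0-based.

step 1: normalize row 0 (÷4) = (1, 0, 6)
  row 1: subtract 3×row0 = (0, 10, 5)
step 2: normalize row 1 (÷10) = (0, 1, 7)
  row 2: subtract 2×row1 = (0, 0, 8)
step 3: normalize row 2 (÷8) = (0, 0, 1)
  row 0: subtract 6×row2 = (1, 0, 0)
  row 1: subtract 7×row2 = (0, 1, 0)

pivot columns: 0, 1, 2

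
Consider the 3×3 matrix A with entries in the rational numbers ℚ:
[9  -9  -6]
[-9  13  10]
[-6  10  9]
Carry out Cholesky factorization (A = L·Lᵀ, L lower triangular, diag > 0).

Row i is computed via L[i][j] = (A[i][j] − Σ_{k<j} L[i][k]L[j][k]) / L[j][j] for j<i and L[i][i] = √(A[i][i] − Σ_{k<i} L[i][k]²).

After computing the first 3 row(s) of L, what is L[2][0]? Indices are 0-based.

L[2][0] = -2

Step 1: L[0][0] = √(9) = 3.
  L[1][0] = (-9) / L[0][0] = -3.
Step 2: L[1][1] = √(4) = 2.
  L[2][0] = (-6) / L[0][0] = -2.
  L[2][1] = (4) / L[1][1] = 2.
Step 3: L[2][2] = √(1) = 1.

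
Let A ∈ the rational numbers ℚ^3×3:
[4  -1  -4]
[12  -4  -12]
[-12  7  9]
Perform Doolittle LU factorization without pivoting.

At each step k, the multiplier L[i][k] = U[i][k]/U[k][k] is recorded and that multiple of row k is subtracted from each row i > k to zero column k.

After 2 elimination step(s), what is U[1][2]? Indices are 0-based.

[col 0] pivot 4
  R1 -= 3*R0 → (0, -1, 0)  (L[1][0] := 3)
  R2 -= -3*R0 → (0, 4, -3)  (L[2][0] := -3)
[col 1] pivot -1
  R2 -= -4*R1 → (0, 0, -3)  (L[2][1] := -4)

U[1][2] = 0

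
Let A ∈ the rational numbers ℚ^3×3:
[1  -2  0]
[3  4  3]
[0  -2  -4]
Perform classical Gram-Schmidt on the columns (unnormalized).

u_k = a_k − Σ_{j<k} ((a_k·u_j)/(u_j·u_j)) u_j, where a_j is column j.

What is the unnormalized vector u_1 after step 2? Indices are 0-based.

u_1 = (-3, 1, -2)

Step 1: u_0 = a_0 = (1, 3, 0).
Step 2: u_1 = a_1 − (1)·u_0 = (-3, 1, -2).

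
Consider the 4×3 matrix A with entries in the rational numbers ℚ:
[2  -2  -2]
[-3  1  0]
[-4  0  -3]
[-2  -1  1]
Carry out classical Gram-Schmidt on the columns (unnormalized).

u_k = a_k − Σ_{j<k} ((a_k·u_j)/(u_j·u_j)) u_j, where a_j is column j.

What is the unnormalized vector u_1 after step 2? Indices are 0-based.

Step 1: u_0 = a_0 = (2, -3, -4, -2).
Step 2: u_1 = a_1 − (-5/33)·u_0 = (-56/33, 6/11, -20/33, -43/33).

u_1 = (-56/33, 6/11, -20/33, -43/33)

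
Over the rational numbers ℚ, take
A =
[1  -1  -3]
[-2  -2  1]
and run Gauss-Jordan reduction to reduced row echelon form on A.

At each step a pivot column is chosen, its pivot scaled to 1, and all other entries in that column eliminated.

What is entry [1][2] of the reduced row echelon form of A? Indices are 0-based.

M[1][2] = 5/4

pivot(0,0)=1: scale R0 → (1, -1, -3)
  clear (1,0): R1 −= (-2)R0 → (0, -4, -5)
pivot(1,1)=-4: scale R1 → (0, 1, 5/4)
  clear (0,1): R0 −= (-1)R1 → (1, 0, -7/4)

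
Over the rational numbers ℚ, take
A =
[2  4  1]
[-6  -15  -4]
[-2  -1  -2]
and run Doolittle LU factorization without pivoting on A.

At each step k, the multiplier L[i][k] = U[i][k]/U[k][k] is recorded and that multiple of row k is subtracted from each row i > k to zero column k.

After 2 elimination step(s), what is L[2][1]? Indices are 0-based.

L[2][1] = -1

Step 1: pivot at (0,0) is 2.
  row1 ← row1 − (-3)·row0  ⇒  L[1][0]=-3, U row1=(0, -3, -1)
  row2 ← row2 − (-1)·row0  ⇒  L[2][0]=-1, U row2=(0, 3, -1)
Step 2: pivot at (1,1) is -3.
  row2 ← row2 − (-1)·row1  ⇒  L[2][1]=-1, U row2=(0, 0, -2)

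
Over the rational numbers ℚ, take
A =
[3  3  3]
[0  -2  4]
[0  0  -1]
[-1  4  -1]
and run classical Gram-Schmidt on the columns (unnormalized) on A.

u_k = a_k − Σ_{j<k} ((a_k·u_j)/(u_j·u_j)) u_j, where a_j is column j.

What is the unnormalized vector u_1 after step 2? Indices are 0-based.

u_1 = (3/2, -2, 0, 9/2)

Step 1: u_0 = a_0 = (3, 0, 0, -1).
Step 2: u_1 = a_1 − (1/2)·u_0 = (3/2, -2, 0, 9/2).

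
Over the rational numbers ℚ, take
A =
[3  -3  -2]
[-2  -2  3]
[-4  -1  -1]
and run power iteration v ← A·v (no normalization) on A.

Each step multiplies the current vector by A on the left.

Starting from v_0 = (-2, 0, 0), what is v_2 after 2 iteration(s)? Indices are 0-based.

v_0 = (-2, 0, 0).
v_1 = A·v_0 = (-6, 4, 8).
v_2 = A·v_1 = (-46, 28, 12).

v_2 = (-46, 28, 12)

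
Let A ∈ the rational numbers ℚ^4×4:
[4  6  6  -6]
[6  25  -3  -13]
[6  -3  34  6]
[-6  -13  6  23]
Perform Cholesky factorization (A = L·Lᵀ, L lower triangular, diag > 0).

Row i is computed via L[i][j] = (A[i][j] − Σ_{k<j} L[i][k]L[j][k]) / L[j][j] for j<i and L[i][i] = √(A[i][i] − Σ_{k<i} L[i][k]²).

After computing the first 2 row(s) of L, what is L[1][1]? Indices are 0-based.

Step 1: L[0][0] = √(4) = 2.
  L[1][0] = (6) / L[0][0] = 3.
Step 2: L[1][1] = √(16) = 4.

L[1][1] = 4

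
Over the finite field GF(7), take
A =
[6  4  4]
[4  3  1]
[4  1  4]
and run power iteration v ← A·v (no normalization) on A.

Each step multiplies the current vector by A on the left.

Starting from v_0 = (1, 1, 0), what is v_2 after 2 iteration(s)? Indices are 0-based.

v_2 = (3, 3, 4)

v_0 = (1, 1, 0).
v_1 = A·v_0 = (3, 0, 5).
v_2 = A·v_1 = (3, 3, 4).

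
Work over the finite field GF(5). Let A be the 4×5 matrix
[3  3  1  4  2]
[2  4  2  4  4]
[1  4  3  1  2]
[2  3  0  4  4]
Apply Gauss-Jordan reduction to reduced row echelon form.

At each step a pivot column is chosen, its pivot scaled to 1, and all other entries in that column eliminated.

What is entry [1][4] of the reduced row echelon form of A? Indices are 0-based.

M[1][4] = 1

pivot(0,0)=3: scale R0 → (1, 1, 2, 3, 4)
  clear (1,0): R1 −= (2)R0 → (0, 2, 3, 3, 1)
  clear (2,0): R2 −= (1)R0 → (0, 3, 1, 3, 3)
  clear (3,0): R3 −= (2)R0 → (0, 1, 1, 3, 1)
pivot(1,1)=2: scale R1 → (0, 1, 4, 4, 3)
  clear (0,1): R0 −= (1)R1 → (1, 0, 3, 4, 1)
  clear (2,1): R2 −= (3)R1 → (0, 0, 4, 1, 4)
  clear (3,1): R3 −= (1)R1 → (0, 0, 2, 4, 3)
pivot(2,2)=4: scale R2 → (0, 0, 1, 4, 1)
  clear (0,2): R0 −= (3)R2 → (1, 0, 0, 2, 3)
  clear (1,2): R1 −= (4)R2 → (0, 1, 0, 3, 4)
  clear (3,2): R3 −= (2)R2 → (0, 0, 0, 1, 1)
pivot(3,3)=1: scale R3 → (0, 0, 0, 1, 1)
  clear (0,3): R0 −= (2)R3 → (1, 0, 0, 0, 1)
  clear (1,3): R1 −= (3)R3 → (0, 1, 0, 0, 1)
  clear (2,3): R2 −= (4)R3 → (0, 0, 1, 0, 2)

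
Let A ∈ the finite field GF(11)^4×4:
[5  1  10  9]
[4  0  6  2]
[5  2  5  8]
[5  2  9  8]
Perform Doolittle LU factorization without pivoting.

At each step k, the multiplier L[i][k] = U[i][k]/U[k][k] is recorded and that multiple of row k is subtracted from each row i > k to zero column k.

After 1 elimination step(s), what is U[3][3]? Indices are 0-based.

Step 1: pivot at (0,0) is 5.
  row1 ← row1 − (3)·row0  ⇒  L[1][0]=3, U row1=(0, 8, 9, 8)
  row2 ← row2 − (1)·row0  ⇒  L[2][0]=1, U row2=(0, 1, 6, 10)
  row3 ← row3 − (1)·row0  ⇒  L[3][0]=1, U row3=(0, 1, 10, 10)

U[3][3] = 10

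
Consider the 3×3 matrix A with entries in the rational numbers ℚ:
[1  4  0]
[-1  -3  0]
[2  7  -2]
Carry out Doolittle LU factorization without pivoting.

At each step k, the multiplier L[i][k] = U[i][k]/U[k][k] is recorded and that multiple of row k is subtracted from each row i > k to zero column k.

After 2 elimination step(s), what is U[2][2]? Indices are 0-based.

U[2][2] = -2

Step 1: pivot at (0,0) is 1.
  row1 ← row1 − (-1)·row0  ⇒  L[1][0]=-1, U row1=(0, 1, 0)
  row2 ← row2 − (2)·row0  ⇒  L[2][0]=2, U row2=(0, -1, -2)
Step 2: pivot at (1,1) is 1.
  row2 ← row2 − (-1)·row1  ⇒  L[2][1]=-1, U row2=(0, 0, -2)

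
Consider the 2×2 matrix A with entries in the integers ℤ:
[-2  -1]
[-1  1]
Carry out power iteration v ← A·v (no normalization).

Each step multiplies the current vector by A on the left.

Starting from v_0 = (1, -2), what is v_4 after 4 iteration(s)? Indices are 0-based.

v_0 = (1, -2).
v_1 = A·v_0 = (0, -3).
v_2 = A·v_1 = (3, -3).
v_3 = A·v_2 = (-3, -6).
v_4 = A·v_3 = (12, -3).

v_4 = (12, -3)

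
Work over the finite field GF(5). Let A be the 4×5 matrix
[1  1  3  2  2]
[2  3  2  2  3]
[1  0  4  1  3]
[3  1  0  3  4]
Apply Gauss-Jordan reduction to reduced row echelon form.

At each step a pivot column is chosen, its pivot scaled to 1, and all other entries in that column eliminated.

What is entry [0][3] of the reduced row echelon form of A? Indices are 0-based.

M[0][3] = 2

pivot(0,0)=1: scale R0 → (1, 1, 3, 2, 2)
  clear (1,0): R1 −= (2)R0 → (0, 1, 1, 3, 4)
  clear (2,0): R2 −= (1)R0 → (0, 4, 1, 4, 1)
  clear (3,0): R3 −= (3)R0 → (0, 3, 1, 2, 3)
pivot(1,1)=1: scale R1 → (0, 1, 1, 3, 4)
  clear (0,1): R0 −= (1)R1 → (1, 0, 2, 4, 3)
  clear (2,1): R2 −= (4)R1 → (0, 0, 2, 2, 0)
  clear (3,1): R3 −= (3)R1 → (0, 0, 3, 3, 1)
pivot(2,2)=2: scale R2 → (0, 0, 1, 1, 0)
  clear (0,2): R0 −= (2)R2 → (1, 0, 0, 2, 3)
  clear (1,2): R1 −= (1)R2 → (0, 1, 0, 2, 4)
  clear (3,2): R3 −= (3)R2 → (0, 0, 0, 0, 1)
col 3: no nonzero at/below row 3; advance.
pivot(3,4)=1: scale R3 → (0, 0, 0, 0, 1)
  clear (0,4): R0 −= (3)R3 → (1, 0, 0, 2, 0)
  clear (1,4): R1 −= (4)R3 → (0, 1, 0, 2, 0)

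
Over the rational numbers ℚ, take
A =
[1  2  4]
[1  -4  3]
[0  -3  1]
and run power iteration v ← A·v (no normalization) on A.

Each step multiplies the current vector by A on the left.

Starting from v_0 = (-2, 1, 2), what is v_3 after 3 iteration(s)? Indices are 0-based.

v_0 = (-2, 1, 2).
v_1 = A·v_0 = (8, 0, -1).
v_2 = A·v_1 = (4, 5, -1).
v_3 = A·v_2 = (10, -19, -16).

v_3 = (10, -19, -16)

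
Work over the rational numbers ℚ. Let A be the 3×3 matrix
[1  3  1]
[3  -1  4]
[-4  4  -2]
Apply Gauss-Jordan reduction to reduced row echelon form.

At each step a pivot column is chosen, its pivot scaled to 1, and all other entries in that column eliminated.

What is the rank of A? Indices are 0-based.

rank = 3

pivot(0,0)=1: scale R0 → (1, 3, 1)
  clear (1,0): R1 −= (3)R0 → (0, -10, 1)
  clear (2,0): R2 −= (-4)R0 → (0, 16, 2)
pivot(1,1)=-10: scale R1 → (0, 1, -1/10)
  clear (0,1): R0 −= (3)R1 → (1, 0, 13/10)
  clear (2,1): R2 −= (16)R1 → (0, 0, 18/5)
pivot(2,2)=18/5: scale R2 → (0, 0, 1)
  clear (0,2): R0 −= (13/10)R2 → (1, 0, 0)
  clear (1,2): R1 −= (-1/10)R2 → (0, 1, 0)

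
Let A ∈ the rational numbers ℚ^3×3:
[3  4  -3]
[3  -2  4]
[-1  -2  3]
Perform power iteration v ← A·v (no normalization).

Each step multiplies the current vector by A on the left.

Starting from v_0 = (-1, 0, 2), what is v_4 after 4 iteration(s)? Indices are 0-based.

v_0 = (-1, 0, 2).
v_1 = A·v_0 = (-9, 5, 7).
v_2 = A·v_1 = (-28, -9, 20).
v_3 = A·v_2 = (-180, 14, 106).
v_4 = A·v_3 = (-802, -144, 470).

v_4 = (-802, -144, 470)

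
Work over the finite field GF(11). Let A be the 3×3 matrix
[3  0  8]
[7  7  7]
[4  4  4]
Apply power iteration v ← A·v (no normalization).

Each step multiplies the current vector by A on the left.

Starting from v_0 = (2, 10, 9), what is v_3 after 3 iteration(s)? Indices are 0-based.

v_0 = (2, 10, 9).
v_1 = A·v_0 = (1, 4, 7).
v_2 = A·v_1 = (4, 7, 4).
v_3 = A·v_2 = (0, 6, 5).

v_3 = (0, 6, 5)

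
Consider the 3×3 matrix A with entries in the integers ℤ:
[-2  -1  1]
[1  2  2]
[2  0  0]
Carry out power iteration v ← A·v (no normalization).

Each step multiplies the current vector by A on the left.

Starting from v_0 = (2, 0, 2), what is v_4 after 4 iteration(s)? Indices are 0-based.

v_4 = (26, 42, -52)

v_0 = (2, 0, 2).
v_1 = A·v_0 = (-2, 6, 4).
v_2 = A·v_1 = (2, 18, -4).
v_3 = A·v_2 = (-26, 30, 4).
v_4 = A·v_3 = (26, 42, -52).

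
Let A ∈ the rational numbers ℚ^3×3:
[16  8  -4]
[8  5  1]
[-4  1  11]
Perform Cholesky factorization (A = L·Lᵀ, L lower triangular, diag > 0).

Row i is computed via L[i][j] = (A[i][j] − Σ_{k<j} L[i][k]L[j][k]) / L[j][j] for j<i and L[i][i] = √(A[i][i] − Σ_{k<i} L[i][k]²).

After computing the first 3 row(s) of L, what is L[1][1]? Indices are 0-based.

Step 1: L[0][0] = √(16) = 4.
  L[1][0] = (8) / L[0][0] = 2.
Step 2: L[1][1] = √(1) = 1.
  L[2][0] = (-4) / L[0][0] = -1.
  L[2][1] = (3) / L[1][1] = 3.
Step 3: L[2][2] = √(1) = 1.

L[1][1] = 1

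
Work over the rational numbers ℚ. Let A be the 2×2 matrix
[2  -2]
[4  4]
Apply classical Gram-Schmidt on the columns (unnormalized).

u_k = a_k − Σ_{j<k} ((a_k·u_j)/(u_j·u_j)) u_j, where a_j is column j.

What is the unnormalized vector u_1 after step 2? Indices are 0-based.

u_1 = (-16/5, 8/5)

Step 1: u_0 = a_0 = (2, 4).
Step 2: u_1 = a_1 − (3/5)·u_0 = (-16/5, 8/5).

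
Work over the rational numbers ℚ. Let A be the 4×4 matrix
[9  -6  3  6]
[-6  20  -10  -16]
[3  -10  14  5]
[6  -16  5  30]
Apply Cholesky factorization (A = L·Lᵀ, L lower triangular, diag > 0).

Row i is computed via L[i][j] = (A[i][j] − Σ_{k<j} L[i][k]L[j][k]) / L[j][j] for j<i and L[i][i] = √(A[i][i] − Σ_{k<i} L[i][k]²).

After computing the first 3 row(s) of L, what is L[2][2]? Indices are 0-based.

Step 1: L[0][0] = √(9) = 3.
  L[1][0] = (-6) / L[0][0] = -2.
Step 2: L[1][1] = √(16) = 4.
  L[2][0] = (3) / L[0][0] = 1.
  L[2][1] = (-8) / L[1][1] = -2.
Step 3: L[2][2] = √(9) = 3.

L[2][2] = 3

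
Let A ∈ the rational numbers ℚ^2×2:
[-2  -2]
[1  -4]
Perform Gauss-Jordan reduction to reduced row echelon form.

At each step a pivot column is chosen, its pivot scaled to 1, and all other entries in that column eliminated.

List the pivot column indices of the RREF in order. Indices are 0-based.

pivot columns: 0, 1

pivot(0,0)=-2: scale R0 → (1, 1)
  clear (1,0): R1 −= (1)R0 → (0, -5)
pivot(1,1)=-5: scale R1 → (0, 1)
  clear (0,1): R0 −= (1)R1 → (1, 0)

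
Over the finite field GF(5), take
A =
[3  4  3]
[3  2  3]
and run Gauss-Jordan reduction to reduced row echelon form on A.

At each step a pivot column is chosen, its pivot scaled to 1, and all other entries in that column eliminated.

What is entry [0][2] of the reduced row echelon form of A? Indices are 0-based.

[1] R0 /= 3  ⇒  (1, 3, 1)
     R1 -= 3·R0  ⇒  (0, 3, 0)
[2] R1 /= 3  ⇒  (0, 1, 0)
     R0 -= 3·R1  ⇒  (1, 0, 1)

M[0][2] = 1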